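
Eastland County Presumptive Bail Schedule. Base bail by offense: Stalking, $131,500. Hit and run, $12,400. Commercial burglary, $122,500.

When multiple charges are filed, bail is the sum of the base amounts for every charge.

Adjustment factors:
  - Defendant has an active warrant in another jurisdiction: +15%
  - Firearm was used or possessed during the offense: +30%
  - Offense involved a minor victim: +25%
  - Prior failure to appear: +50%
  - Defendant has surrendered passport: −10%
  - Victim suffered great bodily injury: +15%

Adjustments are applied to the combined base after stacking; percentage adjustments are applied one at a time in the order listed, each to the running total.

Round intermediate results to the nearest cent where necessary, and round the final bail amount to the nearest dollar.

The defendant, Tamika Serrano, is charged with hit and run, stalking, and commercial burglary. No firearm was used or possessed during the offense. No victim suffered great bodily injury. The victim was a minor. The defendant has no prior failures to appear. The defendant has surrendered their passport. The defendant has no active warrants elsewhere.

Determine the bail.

$299,700

Base amounts from the schedule: hit and run $12,400; stalking $131,500; commercial burglary $122,500.
Stacking rule: sum of all bases. $12,400 + $131,500 + $122,500 = $266,400.
Offense involved a minor victim (+25%): $266,400 × 1.25 = $333,000.
Defendant has surrendered passport (−10%): $333,000 × 0.9 = $299,700.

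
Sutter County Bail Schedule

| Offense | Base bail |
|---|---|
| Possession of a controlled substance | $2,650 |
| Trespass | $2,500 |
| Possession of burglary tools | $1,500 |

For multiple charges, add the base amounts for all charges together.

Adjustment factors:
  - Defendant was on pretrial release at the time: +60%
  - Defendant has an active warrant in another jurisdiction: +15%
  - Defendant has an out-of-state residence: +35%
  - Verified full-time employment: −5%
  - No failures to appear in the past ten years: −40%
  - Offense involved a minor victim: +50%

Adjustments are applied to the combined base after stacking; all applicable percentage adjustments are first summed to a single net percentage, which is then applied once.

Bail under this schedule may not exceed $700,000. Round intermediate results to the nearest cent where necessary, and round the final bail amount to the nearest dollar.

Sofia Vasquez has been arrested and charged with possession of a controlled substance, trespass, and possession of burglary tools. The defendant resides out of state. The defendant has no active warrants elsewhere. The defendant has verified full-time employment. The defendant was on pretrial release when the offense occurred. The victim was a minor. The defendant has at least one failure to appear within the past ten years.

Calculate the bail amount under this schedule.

Base amounts from the schedule: possession of a controlled substance $2,650; trespass $2,500; possession of burglary tools $1,500.
Stacking rule: sum of all bases. $2,650 + $2,500 + $1,500 = $6,650.
Net percentage adjustment: +60% +35% −5% +50% = +140%. $6,650 × 2.4 = $15,960.
$15,960 is within the $700,000 maximum.

$15,960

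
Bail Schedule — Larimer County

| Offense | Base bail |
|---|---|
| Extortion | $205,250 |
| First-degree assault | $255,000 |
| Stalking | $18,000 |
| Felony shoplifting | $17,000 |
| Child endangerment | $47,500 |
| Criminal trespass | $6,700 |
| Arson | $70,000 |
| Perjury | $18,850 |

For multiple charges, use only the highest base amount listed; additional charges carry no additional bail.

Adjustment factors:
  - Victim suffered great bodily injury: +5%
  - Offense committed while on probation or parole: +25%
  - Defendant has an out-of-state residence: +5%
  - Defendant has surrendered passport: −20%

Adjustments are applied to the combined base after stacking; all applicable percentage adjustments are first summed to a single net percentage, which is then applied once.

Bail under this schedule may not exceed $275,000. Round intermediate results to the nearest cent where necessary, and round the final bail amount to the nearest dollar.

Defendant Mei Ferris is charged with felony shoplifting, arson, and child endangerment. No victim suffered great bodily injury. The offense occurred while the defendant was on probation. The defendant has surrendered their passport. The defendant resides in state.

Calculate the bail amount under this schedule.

Base amounts from the schedule: felony shoplifting $17,000; arson $70,000; child endangerment $47,500.
Stacking rule: use the highest base only. Highest is arson at $70,000. Combined base = $70,000.
Net percentage adjustment: +25% −20% = +5%. $70,000 × 1.05 = $73,500.
$73,500 is within the $275,000 maximum.

$73,500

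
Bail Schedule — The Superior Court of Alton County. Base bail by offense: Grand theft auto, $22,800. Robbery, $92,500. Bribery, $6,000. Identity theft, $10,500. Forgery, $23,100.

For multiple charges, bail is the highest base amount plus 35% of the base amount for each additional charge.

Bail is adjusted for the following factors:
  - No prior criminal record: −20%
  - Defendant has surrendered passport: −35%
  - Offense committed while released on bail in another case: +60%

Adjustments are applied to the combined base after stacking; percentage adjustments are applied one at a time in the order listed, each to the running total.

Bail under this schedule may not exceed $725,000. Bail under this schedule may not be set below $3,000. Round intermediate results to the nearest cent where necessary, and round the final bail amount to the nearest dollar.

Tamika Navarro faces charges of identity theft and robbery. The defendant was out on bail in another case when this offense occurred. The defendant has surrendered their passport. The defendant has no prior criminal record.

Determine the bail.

$80,018

Base amounts from the schedule: identity theft $10,500; robbery $92,500.
Stacking rule: highest base plus 35% of each additional charge. Highest is robbery at $92,500. Additional: $10,500 × 35% = $3,675. Combined base = $92,500 + $3,675 = $96,175.
No prior criminal record (−20%): $96,175 × 0.8 = $76,940.
Defendant has surrendered passport (−35%): $76,940 × 0.65 = $50,011.
Offense committed while released on bail in another case (+60%): $50,011 × 1.6 = $80,017.60.
$80,017.60 is within the $725,000 maximum.
$80,017.60 is at or above the $3,000 minimum.
Rounded to the nearest dollar: $80,018.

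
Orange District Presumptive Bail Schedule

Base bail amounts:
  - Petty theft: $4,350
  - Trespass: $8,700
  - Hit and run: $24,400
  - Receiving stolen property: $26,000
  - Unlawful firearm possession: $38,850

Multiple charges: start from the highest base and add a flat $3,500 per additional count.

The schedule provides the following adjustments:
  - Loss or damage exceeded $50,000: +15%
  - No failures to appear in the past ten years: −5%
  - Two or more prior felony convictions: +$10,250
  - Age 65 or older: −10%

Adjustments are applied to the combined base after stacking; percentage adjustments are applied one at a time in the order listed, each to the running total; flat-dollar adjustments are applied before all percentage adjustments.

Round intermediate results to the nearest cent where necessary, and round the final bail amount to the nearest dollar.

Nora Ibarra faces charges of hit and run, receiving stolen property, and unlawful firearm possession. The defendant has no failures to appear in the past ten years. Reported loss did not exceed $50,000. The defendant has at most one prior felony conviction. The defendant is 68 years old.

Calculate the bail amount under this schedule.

$39,202

Base amounts from the schedule: hit and run $24,400; receiving stolen property $26,000; unlawful firearm possession $38,850.
Stacking rule: highest base plus $3,500 per additional charge. Highest is unlawful firearm possession at $38,850; 2 additional charges → +$7,000. Combined base = $45,850.
No failures to appear in the past ten years (−5%): $45,850 × 0.95 = $43,557.50.
Age 65 or older (−10%): $43,557.50 × 0.9 = $39,201.75.
Rounded to the nearest dollar: $39,202.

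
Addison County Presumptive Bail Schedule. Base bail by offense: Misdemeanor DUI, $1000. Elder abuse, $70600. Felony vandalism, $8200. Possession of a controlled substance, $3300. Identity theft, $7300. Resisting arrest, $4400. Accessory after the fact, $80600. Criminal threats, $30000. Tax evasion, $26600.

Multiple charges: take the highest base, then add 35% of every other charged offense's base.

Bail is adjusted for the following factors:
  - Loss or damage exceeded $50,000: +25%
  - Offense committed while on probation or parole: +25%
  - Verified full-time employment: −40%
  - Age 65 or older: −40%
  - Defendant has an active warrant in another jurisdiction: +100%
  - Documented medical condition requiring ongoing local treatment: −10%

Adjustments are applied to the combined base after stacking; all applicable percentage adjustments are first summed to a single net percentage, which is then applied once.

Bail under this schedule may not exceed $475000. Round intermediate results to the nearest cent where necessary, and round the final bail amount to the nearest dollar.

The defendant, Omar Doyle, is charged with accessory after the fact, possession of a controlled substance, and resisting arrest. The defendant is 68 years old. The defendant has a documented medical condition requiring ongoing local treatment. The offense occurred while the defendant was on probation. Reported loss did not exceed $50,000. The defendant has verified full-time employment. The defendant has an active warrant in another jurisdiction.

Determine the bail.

$112448

Base amounts from the schedule: accessory after the fact $80600; possession of a controlled substance $3300; resisting arrest $4400.
Stacking rule: highest base plus 35% of each additional charge. Highest is accessory after the fact at $80600. Additional: $3300 × 35% = $1155; $4400 × 35% = $1540. Combined base = $80600 + $2695 = $83295.
Net percentage adjustment: +25% −40% −40% +100% −10% = +35%. $83295 × 1.35 = $112448.25.
$112448.25 is within the $475000 maximum.
Rounded to the nearest dollar: $112448.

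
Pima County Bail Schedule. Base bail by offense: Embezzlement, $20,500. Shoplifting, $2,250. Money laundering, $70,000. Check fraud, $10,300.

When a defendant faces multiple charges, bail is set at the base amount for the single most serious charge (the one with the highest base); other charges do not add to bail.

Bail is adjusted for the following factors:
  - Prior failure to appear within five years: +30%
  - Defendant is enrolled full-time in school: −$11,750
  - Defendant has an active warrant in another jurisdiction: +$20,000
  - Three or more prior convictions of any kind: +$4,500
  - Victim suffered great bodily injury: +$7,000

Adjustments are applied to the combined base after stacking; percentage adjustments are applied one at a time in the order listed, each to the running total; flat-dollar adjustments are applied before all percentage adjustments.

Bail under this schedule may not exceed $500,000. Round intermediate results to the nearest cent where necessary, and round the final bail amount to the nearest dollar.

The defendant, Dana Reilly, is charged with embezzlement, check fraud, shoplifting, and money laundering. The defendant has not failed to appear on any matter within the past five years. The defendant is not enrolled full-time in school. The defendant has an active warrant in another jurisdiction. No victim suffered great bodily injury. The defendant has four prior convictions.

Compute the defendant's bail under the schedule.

Base amounts from the schedule: embezzlement $20,500; check fraud $10,300; shoplifting $2,250; money laundering $70,000.
Stacking rule: use the highest base only. Highest is money laundering at $70,000. Combined base = $70,000.
Defendant has an active warrant in another jurisdiction (+$20,000 flat): $70,000 + $20,000 = $90,000.
Three or more prior convictions of any kind (+$4,500 flat): $90,000 + $4,500 = $94,500.
$94,500 is within the $500,000 maximum.

$94,500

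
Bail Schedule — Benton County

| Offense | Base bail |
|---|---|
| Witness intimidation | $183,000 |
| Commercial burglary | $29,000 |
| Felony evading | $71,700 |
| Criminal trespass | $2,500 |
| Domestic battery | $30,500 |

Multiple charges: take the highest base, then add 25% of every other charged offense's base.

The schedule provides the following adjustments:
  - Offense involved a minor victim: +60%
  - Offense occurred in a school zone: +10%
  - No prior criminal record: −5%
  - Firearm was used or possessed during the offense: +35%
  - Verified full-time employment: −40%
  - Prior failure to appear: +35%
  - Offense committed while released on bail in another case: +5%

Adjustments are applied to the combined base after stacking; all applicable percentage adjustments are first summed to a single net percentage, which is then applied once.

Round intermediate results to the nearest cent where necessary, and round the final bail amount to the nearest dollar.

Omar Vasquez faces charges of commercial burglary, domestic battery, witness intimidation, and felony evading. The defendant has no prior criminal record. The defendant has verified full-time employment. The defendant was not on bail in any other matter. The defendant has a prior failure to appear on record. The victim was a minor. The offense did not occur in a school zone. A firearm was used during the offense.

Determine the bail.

Base amounts from the schedule: commercial burglary $29,000; domestic battery $30,500; witness intimidation $183,000; felony evading $71,700.
Stacking rule: highest base plus 25% of each additional charge. Highest is witness intimidation at $183,000. Additional: $29,000 × 25% = $7,250; $30,500 × 25% = $7,625; $71,700 × 25% = $17,925. Combined base = $183,000 + $32,800 = $215,800.
Net percentage adjustment: +60% −5% +35% −40% +35% = +85%. $215,800 × 1.85 = $399,230.

$399,230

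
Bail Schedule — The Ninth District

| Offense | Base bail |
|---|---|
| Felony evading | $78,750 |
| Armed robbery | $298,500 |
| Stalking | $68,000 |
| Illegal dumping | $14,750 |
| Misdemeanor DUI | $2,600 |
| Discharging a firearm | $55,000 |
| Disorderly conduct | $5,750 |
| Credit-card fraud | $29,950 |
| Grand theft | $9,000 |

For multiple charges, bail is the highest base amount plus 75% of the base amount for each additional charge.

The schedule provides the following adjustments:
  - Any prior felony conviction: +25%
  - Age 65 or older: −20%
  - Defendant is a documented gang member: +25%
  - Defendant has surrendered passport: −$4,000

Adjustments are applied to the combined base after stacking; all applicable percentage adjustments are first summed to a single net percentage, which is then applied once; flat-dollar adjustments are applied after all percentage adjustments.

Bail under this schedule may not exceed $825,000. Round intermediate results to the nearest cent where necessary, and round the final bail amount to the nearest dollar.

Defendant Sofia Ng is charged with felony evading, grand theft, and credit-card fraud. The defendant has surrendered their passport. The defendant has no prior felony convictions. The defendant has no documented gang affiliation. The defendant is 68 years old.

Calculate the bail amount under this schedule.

$82,370

Base amounts from the schedule: felony evading $78,750; grand theft $9,000; credit-card fraud $29,950.
Stacking rule: highest base plus 75% of each additional charge. Highest is felony evading at $78,750. Additional: $9,000 × 75% = $6,750; $29,950 × 75% = $22,462.50. Combined base = $78,750 + $29,212.50 = $107,962.50.
Age 65 or older (−20%): $107,962.50 × 0.8 = $86,370.
Defendant has surrendered passport (−$4,000 flat): $86,370 − $4,000 = $82,370.
$82,370 is within the $825,000 maximum.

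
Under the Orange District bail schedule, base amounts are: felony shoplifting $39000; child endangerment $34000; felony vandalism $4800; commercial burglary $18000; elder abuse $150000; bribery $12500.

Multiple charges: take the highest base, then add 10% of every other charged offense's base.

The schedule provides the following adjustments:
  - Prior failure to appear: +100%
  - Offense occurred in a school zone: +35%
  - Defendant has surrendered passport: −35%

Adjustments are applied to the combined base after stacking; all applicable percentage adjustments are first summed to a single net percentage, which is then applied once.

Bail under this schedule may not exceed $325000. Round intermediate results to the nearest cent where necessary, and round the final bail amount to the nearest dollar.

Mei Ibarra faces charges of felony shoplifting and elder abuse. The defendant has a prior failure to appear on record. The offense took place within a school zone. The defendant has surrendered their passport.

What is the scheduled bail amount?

Base amounts from the schedule: felony shoplifting $39000; elder abuse $150000.
Stacking rule: highest base plus 10% of each additional charge. Highest is elder abuse at $150000. Additional: $39000 × 10% = $3900. Combined base = $150000 + $3900 = $153900.
Net percentage adjustment: +100% +35% −35% = +100%. $153900 × 2 = $307800.
$307800 is within the $325000 maximum.

$307800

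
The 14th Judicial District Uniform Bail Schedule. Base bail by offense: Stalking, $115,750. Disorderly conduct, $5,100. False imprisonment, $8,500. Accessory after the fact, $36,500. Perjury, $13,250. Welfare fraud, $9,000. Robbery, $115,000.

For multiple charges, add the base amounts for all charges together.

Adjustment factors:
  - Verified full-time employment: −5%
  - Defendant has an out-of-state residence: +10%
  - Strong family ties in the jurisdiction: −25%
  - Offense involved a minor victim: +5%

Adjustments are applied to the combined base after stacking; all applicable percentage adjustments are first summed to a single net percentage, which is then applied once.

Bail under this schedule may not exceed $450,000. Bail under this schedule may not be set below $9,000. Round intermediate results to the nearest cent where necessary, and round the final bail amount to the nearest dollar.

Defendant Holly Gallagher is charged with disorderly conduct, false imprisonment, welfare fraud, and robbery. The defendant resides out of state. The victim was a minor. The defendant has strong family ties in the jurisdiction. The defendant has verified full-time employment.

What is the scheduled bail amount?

$116,960

Base amounts from the schedule: disorderly conduct $5,100; false imprisonment $8,500; welfare fraud $9,000; robbery $115,000.
Stacking rule: sum of all bases. $5,100 + $8,500 + $9,000 + $115,000 = $137,600.
Net percentage adjustment: −5% +10% −25% +5% = −15%. $137,600 × 0.85 = $116,960.
$116,960 is within the $450,000 maximum.
$116,960 is at or above the $9,000 minimum.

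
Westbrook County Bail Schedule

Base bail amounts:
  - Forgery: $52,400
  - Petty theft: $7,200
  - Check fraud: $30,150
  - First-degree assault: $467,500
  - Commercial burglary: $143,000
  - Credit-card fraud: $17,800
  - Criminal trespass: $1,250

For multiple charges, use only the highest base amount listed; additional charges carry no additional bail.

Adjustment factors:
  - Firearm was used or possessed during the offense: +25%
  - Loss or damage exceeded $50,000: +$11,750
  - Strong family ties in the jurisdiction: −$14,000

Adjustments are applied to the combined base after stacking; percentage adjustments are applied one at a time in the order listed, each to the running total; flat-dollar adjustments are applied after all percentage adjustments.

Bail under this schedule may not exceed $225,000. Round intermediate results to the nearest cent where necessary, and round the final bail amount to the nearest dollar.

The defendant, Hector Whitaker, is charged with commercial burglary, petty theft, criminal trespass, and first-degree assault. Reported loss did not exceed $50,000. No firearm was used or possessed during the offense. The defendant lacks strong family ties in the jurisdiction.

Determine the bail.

$225,000

Base amounts from the schedule: commercial burglary $143,000; petty theft $7,200; criminal trespass $1,250; first-degree assault $467,500.
Stacking rule: use the highest base only. Highest is first-degree assault at $467,500. Combined base = $467,500.
No adjustment factors apply to this defendant.
Result $467,500 exceeds the maximum of $225,000; bail is capped at $225,000.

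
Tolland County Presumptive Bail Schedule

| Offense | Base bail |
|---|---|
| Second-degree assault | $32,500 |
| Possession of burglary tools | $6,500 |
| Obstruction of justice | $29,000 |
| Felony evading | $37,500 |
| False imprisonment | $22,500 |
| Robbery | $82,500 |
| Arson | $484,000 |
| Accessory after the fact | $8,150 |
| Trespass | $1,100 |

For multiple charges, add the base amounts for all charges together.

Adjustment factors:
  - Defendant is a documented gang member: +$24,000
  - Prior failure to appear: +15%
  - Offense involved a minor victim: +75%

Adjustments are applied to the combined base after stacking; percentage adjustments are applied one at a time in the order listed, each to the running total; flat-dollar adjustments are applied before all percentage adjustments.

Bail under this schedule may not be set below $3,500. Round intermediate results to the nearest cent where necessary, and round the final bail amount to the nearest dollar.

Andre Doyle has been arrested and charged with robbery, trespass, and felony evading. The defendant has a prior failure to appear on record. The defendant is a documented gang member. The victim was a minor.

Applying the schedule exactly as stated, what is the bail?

$292,014

Base amounts from the schedule: robbery $82,500; trespass $1,100; felony evading $37,500.
Stacking rule: sum of all bases. $82,500 + $1,100 + $37,500 = $121,100.
Defendant is a documented gang member (+$24,000 flat): $121,100 + $24,000 = $145,100.
Prior failure to appear (+15%): $145,100 × 1.15 = $166,865.
Offense involved a minor victim (+75%): $166,865 × 1.75 = $292,013.75.
$292,013.75 is at or above the $3,500 minimum.
Rounded to the nearest dollar: $292,014.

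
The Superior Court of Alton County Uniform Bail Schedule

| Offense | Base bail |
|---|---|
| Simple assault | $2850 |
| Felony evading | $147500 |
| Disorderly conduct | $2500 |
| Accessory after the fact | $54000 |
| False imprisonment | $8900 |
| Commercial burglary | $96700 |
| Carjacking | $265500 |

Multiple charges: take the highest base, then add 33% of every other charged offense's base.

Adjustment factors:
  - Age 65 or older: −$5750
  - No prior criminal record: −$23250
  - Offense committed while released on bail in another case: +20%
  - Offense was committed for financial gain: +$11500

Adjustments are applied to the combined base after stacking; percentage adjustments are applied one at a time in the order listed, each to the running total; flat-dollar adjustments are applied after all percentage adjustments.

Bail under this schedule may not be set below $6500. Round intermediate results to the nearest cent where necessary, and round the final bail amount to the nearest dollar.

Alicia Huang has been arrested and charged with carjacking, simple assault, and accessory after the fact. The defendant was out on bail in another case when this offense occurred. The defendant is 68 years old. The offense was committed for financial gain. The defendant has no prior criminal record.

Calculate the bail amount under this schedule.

$323613

Base amounts from the schedule: carjacking $265500; simple assault $2850; accessory after the fact $54000.
Stacking rule: highest base plus 33% of each additional charge. Highest is carjacking at $265500. Additional: $2850 × 33% = $940.50; $54000 × 33% = $17820. Combined base = $265500 + $18760.50 = $284260.50.
Offense committed while released on bail in another case (+20%): $284260.50 × 1.2 = $341112.60.
Age 65 or older (−$5750 flat): $341112.60 − $5750 = $335362.60.
No prior criminal record (−$23250 flat): $335362.60 − $23250 = $312112.60.
Offense was committed for financial gain (+$11500 flat): $312112.60 + $11500 = $323612.60.
$323612.60 is at or above the $6500 minimum.
Rounded to the nearest dollar: $323613.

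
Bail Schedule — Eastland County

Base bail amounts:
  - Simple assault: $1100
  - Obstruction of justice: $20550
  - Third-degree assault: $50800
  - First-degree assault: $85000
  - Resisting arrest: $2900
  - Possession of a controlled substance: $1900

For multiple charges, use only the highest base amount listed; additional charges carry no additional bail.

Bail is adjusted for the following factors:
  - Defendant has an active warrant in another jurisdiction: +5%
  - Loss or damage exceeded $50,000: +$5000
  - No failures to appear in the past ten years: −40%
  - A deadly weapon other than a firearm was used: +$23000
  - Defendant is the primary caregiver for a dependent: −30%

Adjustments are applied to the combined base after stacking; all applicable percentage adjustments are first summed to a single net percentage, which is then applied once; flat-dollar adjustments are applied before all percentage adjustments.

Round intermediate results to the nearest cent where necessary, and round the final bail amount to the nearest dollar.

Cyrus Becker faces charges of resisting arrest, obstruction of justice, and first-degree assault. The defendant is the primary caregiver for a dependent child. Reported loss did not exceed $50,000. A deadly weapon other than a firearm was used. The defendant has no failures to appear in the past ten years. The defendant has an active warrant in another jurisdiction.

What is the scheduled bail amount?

$37800

Base amounts from the schedule: resisting arrest $2900; obstruction of justice $20550; first-degree assault $85000.
Stacking rule: use the highest base only. Highest is first-degree assault at $85000. Combined base = $85000.
A deadly weapon other than a firearm was used (+$23000 flat): $85000 + $23000 = $108000.
Net percentage adjustment: +5% −40% −30% = −65%. $108000 × 0.35 = $37800.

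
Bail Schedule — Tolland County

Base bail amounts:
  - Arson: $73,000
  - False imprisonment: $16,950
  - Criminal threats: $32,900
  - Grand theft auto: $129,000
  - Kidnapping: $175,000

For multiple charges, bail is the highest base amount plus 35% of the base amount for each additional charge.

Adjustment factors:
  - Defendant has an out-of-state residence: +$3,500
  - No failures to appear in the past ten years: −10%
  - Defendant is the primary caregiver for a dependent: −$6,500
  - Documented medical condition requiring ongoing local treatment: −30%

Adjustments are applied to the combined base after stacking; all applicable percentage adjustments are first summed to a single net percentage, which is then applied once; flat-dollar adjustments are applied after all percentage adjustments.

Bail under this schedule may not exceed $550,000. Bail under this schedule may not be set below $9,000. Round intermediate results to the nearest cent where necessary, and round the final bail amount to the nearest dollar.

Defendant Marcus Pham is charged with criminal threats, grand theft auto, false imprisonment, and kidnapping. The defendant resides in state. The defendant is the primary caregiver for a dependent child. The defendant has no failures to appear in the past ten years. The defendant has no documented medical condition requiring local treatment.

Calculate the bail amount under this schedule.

$207,338

Base amounts from the schedule: criminal threats $32,900; grand theft auto $129,000; false imprisonment $16,950; kidnapping $175,000.
Stacking rule: highest base plus 35% of each additional charge. Highest is kidnapping at $175,000. Additional: $32,900 × 35% = $11,515; $129,000 × 35% = $45,150; $16,950 × 35% = $5,932.50. Combined base = $175,000 + $62,597.50 = $237,597.50.
No failures to appear in the past ten years (−10%): $237,597.50 × 0.9 = $213,837.75.
Defendant is the primary caregiver for a dependent (−$6,500 flat): $213,837.75 − $6,500 = $207,337.75.
$207,337.75 is within the $550,000 maximum.
$207,337.75 is at or above the $9,000 minimum.
Rounded to the nearest dollar: $207,338.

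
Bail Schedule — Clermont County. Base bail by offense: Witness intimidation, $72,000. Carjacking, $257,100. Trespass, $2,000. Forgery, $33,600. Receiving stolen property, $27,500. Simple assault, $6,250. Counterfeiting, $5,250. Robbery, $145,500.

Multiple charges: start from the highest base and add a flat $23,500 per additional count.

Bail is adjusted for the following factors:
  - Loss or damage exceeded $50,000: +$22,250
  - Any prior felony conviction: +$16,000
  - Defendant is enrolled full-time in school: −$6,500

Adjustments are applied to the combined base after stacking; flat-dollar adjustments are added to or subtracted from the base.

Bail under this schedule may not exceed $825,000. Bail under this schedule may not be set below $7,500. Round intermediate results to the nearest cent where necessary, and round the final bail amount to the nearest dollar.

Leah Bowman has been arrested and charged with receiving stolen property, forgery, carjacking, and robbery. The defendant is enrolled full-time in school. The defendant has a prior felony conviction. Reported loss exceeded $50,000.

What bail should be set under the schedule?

Base amounts from the schedule: receiving stolen property $27,500; forgery $33,600; carjacking $257,100; robbery $145,500.
Stacking rule: highest base plus $23,500 per additional charge. Highest is carjacking at $257,100; 3 additional charges → +$70,500. Combined base = $327,600.
Loss or damage exceeded $50,000 (+$22,250 flat): $327,600 + $22,250 = $349,850.
Any prior felony conviction (+$16,000 flat): $349,850 + $16,000 = $365,850.
Defendant is enrolled full-time in school (−$6,500 flat): $365,850 − $6,500 = $359,350.
$359,350 is within the $825,000 maximum.
$359,350 is at or above the $7,500 minimum.

$359,350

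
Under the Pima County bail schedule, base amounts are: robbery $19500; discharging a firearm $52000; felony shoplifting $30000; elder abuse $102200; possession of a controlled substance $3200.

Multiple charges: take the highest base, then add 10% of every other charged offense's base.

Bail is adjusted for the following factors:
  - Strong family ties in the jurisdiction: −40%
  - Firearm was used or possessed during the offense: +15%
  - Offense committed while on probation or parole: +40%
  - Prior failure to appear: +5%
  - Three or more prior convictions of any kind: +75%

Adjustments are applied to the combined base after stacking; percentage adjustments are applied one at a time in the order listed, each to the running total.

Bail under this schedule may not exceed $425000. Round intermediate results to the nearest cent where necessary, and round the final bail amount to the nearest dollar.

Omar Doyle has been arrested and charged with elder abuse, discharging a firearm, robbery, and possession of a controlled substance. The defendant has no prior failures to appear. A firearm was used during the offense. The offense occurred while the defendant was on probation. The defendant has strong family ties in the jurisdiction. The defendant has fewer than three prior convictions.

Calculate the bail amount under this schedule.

$105941

Base amounts from the schedule: elder abuse $102200; discharging a firearm $52000; robbery $19500; possession of a controlled substance $3200.
Stacking rule: highest base plus 10% of each additional charge. Highest is elder abuse at $102200. Additional: $52000 × 10% = $5200; $19500 × 10% = $1950; $3200 × 10% = $320. Combined base = $102200 + $7470 = $109670.
Strong family ties in the jurisdiction (−40%): $109670 × 0.6 = $65802.
Firearm was used or possessed during the offense (+15%): $65802 × 1.15 = $75672.30.
Offense committed while on probation or parole (+40%): $75672.30 × 1.4 = $105941.22.
$105941.22 is within the $425000 maximum.
Rounded to the nearest dollar: $105941.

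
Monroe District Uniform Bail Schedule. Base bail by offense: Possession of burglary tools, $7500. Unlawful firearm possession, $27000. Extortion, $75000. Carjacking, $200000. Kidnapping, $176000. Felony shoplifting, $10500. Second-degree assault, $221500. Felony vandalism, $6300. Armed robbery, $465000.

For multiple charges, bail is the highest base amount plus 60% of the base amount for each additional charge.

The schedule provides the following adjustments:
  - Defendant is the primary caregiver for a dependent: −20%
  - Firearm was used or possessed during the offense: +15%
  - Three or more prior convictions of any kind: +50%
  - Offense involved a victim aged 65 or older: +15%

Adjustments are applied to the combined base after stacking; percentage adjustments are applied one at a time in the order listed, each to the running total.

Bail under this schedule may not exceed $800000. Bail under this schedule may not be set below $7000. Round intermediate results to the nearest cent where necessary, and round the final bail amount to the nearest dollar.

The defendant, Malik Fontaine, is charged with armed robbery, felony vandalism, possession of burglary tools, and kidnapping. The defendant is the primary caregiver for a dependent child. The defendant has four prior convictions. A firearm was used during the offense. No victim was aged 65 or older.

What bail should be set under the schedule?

$798854

Base amounts from the schedule: armed robbery $465000; felony vandalism $6300; possession of burglary tools $7500; kidnapping $176000.
Stacking rule: highest base plus 60% of each additional charge. Highest is armed robbery at $465000. Additional: $6300 × 60% = $3780; $7500 × 60% = $4500; $176000 × 60% = $105600. Combined base = $465000 + $113880 = $578880.
Defendant is the primary caregiver for a dependent (−20%): $578880 × 0.8 = $463104.
Firearm was used or possessed during the offense (+15%): $463104 × 1.15 = $532569.60.
Three or more prior convictions of any kind (+50%): $532569.60 × 1.5 = $798854.40.
$798854.40 is within the $800000 maximum.
$798854.40 is at or above the $7000 minimum.
Rounded to the nearest dollar: $798854.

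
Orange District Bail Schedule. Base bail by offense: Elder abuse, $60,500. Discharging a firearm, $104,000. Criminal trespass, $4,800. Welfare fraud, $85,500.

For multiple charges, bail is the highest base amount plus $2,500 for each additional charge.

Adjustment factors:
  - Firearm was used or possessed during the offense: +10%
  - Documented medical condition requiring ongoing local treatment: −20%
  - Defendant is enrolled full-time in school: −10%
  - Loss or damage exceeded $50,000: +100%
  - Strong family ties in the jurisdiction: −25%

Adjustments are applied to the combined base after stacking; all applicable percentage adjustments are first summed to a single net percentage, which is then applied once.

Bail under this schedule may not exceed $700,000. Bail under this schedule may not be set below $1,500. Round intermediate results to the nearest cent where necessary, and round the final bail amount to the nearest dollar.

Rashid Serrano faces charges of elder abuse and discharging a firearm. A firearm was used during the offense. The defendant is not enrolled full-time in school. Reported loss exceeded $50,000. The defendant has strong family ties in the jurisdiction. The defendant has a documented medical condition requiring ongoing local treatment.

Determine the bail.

$175,725

Base amounts from the schedule: elder abuse $60,500; discharging a firearm $104,000.
Stacking rule: highest base plus $2,500 per additional charge. Highest is discharging a firearm at $104,000; 1 additional charge → +$2,500. Combined base = $106,500.
Net percentage adjustment: +10% −20% +100% −25% = +65%. $106,500 × 1.65 = $175,725.
$175,725 is within the $700,000 maximum.
$175,725 is at or above the $1,500 minimum.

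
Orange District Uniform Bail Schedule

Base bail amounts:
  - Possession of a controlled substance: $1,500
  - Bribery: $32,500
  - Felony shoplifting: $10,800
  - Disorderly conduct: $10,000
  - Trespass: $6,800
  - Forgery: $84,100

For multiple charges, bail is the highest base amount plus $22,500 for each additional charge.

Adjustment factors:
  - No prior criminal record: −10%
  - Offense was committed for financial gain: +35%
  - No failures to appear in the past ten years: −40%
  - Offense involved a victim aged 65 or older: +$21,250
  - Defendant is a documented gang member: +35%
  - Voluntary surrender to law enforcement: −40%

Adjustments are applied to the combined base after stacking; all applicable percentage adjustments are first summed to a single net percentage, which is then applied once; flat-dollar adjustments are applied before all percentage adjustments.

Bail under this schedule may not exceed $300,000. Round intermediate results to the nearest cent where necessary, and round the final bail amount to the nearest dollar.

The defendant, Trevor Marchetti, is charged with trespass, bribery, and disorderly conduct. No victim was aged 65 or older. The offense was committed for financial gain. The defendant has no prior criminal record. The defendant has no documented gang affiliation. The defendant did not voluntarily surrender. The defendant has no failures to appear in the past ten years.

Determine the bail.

Base amounts from the schedule: trespass $6,800; bribery $32,500; disorderly conduct $10,000.
Stacking rule: highest base plus $22,500 per additional charge. Highest is bribery at $32,500; 2 additional charges → +$45,000. Combined base = $77,500.
Net percentage adjustment: −10% +35% −40% = −15%. $77,500 × 0.85 = $65,875.
$65,875 is within the $300,000 maximum.

$65,875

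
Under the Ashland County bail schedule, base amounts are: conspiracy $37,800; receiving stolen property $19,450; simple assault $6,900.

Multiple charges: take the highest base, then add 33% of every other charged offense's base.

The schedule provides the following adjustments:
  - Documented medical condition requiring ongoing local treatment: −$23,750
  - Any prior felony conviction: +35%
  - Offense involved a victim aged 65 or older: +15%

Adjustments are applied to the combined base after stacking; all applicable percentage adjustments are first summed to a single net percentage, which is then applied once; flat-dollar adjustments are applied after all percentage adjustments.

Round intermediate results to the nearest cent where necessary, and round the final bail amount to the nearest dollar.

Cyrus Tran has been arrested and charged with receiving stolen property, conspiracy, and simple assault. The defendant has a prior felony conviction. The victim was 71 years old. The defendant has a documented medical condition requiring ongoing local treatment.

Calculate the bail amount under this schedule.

Base amounts from the schedule: receiving stolen property $19,450; conspiracy $37,800; simple assault $6,900.
Stacking rule: highest base plus 33% of each additional charge. Highest is conspiracy at $37,800. Additional: $19,450 × 33% = $6,418.50; $6,900 × 33% = $2,277. Combined base = $37,800 + $8,695.50 = $46,495.50.
Net percentage adjustment: +35% +15% = +50%. $46,495.50 × 1.5 = $69,743.25.
Documented medical condition requiring ongoing local treatment (−$23,750 flat): $69,743.25 − $23,750 = $45,993.25.
Rounded to the nearest dollar: $45,993.

$45,993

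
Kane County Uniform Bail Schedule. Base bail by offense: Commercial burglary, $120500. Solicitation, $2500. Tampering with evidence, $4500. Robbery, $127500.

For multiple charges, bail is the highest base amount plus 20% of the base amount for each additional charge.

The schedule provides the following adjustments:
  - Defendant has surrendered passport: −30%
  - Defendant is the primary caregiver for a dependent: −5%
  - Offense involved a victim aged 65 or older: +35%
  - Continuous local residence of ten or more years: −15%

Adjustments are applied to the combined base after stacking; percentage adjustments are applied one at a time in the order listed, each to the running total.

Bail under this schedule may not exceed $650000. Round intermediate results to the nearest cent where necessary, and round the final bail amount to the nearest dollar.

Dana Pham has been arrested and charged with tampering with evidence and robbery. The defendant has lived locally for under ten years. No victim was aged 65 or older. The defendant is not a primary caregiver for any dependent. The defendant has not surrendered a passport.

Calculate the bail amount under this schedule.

Base amounts from the schedule: tampering with evidence $4500; robbery $127500.
Stacking rule: highest base plus 20% of each additional charge. Highest is robbery at $127500. Additional: $4500 × 20% = $900. Combined base = $127500 + $900 = $128400.
No adjustment factors apply to this defendant.
$128400 is within the $650000 maximum.

$128400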